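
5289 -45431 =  - 40142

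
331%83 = 82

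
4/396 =1/99=0.01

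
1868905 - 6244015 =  - 4375110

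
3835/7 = 547+6/7 = 547.86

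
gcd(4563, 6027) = 3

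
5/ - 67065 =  - 1+13412/13413 = - 0.00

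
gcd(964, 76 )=4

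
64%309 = 64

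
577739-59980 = 517759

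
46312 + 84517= 130829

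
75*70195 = 5264625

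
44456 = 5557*8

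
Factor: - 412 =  - 2^2*103^1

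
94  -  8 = 86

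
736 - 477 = 259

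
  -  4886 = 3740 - 8626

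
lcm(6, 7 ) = 42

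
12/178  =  6/89=0.07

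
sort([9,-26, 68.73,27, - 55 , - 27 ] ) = [ - 55, - 27, - 26,9,27, 68.73]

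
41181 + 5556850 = 5598031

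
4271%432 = 383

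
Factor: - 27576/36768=-2^( - 2)* 3^1 = -3/4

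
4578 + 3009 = 7587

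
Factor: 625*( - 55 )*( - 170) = 5843750= 2^1*5^6*11^1*17^1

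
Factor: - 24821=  - 24821^1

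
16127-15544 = 583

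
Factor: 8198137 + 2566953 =2^1 *5^1*7^1 * 29^1*5303^1=   10765090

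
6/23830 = 3/11915 = 0.00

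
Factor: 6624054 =2^1*3^2* 229^1*1607^1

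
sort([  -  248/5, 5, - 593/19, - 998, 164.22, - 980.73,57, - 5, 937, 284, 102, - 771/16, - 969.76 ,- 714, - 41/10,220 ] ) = [ - 998, - 980.73, - 969.76, - 714 , - 248/5, - 771/16 , - 593/19,-5, -41/10, 5, 57, 102, 164.22, 220 , 284 , 937] 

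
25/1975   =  1/79 =0.01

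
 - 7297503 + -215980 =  - 7513483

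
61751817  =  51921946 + 9829871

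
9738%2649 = 1791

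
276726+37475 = 314201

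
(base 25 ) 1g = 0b101001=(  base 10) 41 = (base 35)16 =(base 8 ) 51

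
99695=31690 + 68005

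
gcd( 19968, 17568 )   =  96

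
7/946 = 7/946 =0.01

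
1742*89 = 155038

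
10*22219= 222190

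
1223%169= 40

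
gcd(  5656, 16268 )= 28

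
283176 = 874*324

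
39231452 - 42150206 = -2918754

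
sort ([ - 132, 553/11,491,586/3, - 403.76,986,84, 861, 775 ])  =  [- 403.76,-132,  553/11,84,586/3,491,775,861, 986]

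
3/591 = 1/197 = 0.01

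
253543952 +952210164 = 1205754116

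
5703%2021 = 1661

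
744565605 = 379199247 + 365366358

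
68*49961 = 3397348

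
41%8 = 1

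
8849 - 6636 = 2213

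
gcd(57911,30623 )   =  1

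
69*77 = 5313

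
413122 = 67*6166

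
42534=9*4726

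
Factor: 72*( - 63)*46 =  - 2^4*3^4*7^1* 23^1  =  - 208656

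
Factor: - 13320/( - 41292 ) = 10/31 = 2^1*5^1*31^( - 1)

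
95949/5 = 95949/5 = 19189.80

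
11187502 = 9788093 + 1399409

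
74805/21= 3562 + 1/7 =3562.14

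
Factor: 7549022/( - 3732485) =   -  2^1*5^(  -  1)*13^1*290347^1*746497^(  -  1 )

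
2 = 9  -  7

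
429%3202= 429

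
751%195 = 166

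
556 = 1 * 556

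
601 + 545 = 1146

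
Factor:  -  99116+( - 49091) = - 148207^1 = - 148207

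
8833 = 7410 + 1423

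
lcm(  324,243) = 972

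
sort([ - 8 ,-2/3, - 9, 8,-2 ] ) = [ - 9, - 8, - 2, - 2/3,8]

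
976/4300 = 244/1075 = 0.23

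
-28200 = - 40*705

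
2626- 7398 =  -4772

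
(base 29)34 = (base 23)3M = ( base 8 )133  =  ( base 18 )51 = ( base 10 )91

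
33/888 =11/296= 0.04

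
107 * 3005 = 321535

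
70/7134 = 35/3567  =  0.01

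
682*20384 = 13901888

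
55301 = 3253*17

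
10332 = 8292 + 2040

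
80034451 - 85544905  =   - 5510454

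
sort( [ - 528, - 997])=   [ - 997,-528]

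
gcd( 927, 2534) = 1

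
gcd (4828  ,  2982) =142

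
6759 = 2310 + 4449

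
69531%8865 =7476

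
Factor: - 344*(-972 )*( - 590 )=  - 197277120=   -  2^6*3^5*5^1*43^1*59^1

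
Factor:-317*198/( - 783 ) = 6974/87= 2^1*3^( - 1 )  *11^1*29^(  -  1)*317^1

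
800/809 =800/809 = 0.99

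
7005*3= 21015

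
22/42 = 11/21  =  0.52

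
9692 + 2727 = 12419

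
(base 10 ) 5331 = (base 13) 2571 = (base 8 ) 12323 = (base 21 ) c1i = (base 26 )7n1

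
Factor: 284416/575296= 2^2*11^1*89^( - 1) = 44/89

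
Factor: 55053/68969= 3^3*17^ ( - 1 )*2039^1 * 4057^( - 1)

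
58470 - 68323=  - 9853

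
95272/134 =47636/67 = 710.99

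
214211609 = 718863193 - 504651584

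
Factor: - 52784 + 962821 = 910037=257^1 * 3541^1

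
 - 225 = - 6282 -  - 6057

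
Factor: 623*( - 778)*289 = - 2^1*7^1* 17^2 * 89^1* 389^1 = - 140076566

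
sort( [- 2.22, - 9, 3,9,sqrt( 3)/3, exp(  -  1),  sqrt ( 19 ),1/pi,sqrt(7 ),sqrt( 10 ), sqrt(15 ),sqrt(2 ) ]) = [ - 9 , - 2.22,1/pi,exp(- 1 ), sqrt( 3 ) /3 , sqrt( 2),  sqrt( 7),3 , sqrt( 10 ), sqrt(15), sqrt( 19), 9]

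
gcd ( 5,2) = 1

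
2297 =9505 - 7208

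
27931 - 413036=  - 385105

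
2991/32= 2991/32 = 93.47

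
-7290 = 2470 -9760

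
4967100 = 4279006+688094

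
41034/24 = 6839/4 = 1709.75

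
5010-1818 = 3192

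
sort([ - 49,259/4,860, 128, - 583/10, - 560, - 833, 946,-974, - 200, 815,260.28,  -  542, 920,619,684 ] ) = [ - 974  , - 833, - 560, - 542, - 200, - 583/10, - 49, 259/4,128,260.28,619,684,  815, 860,920,946]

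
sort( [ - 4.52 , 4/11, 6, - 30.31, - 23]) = [ - 30.31  , - 23, - 4.52, 4/11, 6]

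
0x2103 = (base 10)8451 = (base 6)103043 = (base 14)3119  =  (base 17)1c42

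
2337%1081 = 175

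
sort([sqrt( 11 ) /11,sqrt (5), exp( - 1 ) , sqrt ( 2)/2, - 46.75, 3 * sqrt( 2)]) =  [-46.75,sqrt(11) /11, exp(-1),sqrt ( 2 )/2,sqrt(5 ),3  *sqrt( 2)] 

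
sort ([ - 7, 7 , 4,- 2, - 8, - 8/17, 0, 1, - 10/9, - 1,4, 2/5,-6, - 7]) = [-8, - 7, - 7, - 6, - 2, - 10/9, - 1, - 8/17, 0,2/5, 1, 4,4, 7]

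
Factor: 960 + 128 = 2^6*17^1 = 1088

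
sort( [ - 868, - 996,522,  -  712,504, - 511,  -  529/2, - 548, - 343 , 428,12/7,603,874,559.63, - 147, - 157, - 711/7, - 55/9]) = [-996, - 868, - 712,- 548, - 511, - 343,-529/2, - 157 ,- 147, - 711/7,- 55/9, 12/7,428,504, 522,559.63,603, 874 ]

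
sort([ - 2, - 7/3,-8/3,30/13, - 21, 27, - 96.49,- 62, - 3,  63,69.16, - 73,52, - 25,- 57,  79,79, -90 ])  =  [ - 96.49, -90,  -  73,  -  62,  -  57,-25, - 21,- 3,-8/3, -7/3 , - 2, 30/13,27,52, 63,69.16,79,79 ] 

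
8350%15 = 10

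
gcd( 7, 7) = 7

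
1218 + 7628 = 8846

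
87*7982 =694434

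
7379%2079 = 1142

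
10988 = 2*5494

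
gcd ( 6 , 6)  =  6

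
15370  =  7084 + 8286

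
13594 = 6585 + 7009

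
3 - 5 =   -  2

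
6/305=6/305 = 0.02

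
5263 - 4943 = 320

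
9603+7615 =17218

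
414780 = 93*4460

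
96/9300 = 8/775 = 0.01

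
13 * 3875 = 50375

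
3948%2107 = 1841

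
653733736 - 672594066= -18860330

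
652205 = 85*7673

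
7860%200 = 60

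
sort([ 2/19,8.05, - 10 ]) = [ -10, 2/19,8.05]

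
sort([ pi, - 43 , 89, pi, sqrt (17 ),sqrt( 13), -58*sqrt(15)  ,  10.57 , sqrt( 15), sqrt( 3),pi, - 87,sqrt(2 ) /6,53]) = [-58*sqrt( 15), - 87,-43,sqrt( 2 ) /6, sqrt( 3 ),pi,pi, pi,sqrt(13), sqrt(15 ),sqrt(17),10.57, 53,89 ]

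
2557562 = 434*5893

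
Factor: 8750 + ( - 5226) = 2^2*881^1 = 3524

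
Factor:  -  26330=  - 2^1*5^1*2633^1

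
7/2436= 1/348= 0.00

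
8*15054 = 120432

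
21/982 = 21/982 = 0.02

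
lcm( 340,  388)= 32980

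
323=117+206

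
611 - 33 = 578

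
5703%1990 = 1723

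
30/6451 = 30/6451=0.00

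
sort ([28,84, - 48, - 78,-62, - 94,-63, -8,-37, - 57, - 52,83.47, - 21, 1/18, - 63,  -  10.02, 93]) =[-94, - 78, - 63, - 63,- 62,- 57, - 52,  -  48,  -  37,-21, - 10.02 ,-8, 1/18,28, 83.47, 84, 93]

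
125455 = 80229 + 45226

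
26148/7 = 26148/7 = 3735.43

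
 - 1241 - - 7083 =5842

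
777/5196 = 259/1732 = 0.15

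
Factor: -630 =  -2^1*3^2*5^1*7^1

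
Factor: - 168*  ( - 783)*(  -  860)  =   - 113127840 = -2^5*3^4 * 5^1*7^1*29^1*43^1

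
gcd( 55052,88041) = 1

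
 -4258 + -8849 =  - 13107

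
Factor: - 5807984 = - 2^4 *7^1*13^1*3989^1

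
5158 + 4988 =10146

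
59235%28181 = 2873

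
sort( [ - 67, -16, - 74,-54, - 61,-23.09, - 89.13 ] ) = [-89.13,  -  74,-67, - 61,- 54, - 23.09, -16 ]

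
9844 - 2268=7576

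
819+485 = 1304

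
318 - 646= - 328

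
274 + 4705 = 4979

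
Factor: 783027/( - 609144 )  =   - 261009/203048=   - 2^( - 3)*3^3*7^1 * 17^( - 1 )*1381^1 * 1493^( - 1 ) 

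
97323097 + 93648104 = 190971201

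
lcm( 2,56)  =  56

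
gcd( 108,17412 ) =12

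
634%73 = 50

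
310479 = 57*5447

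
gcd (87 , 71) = 1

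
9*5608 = 50472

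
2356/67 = 35 + 11/67 = 35.16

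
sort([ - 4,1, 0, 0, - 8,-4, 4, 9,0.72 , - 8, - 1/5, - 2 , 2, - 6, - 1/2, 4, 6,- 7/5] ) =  [ - 8,- 8, - 6,-4, - 4, - 2, - 7/5,- 1/2, - 1/5,0, 0, 0.72, 1, 2,4, 4, 6,9]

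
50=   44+6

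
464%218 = 28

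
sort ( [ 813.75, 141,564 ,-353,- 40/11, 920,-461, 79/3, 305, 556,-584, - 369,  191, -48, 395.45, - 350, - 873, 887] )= [  -  873, - 584, -461, -369, - 353,-350, - 48, -40/11, 79/3, 141,191, 305,395.45, 556, 564, 813.75, 887,920 ]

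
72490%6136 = 4994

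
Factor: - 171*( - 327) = 55917 = 3^3 *19^1*109^1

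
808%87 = 25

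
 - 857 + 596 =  - 261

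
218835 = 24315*9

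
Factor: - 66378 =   -  2^1 * 3^1*13^1 * 23^1 * 37^1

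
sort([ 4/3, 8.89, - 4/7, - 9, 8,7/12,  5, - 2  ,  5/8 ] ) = [-9, - 2, - 4/7, 7/12,5/8,4/3, 5 , 8, 8.89]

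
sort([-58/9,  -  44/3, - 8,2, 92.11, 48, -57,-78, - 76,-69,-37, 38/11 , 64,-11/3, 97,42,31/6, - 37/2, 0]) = [ - 78,- 76,-69,-57, - 37  , - 37/2,  -  44/3, - 8, -58/9, - 11/3, 0, 2,38/11, 31/6,42 , 48,64, 92.11, 97] 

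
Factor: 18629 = 13^1*1433^1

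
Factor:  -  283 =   -  283^1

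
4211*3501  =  14742711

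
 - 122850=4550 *(-27)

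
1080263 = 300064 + 780199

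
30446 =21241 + 9205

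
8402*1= 8402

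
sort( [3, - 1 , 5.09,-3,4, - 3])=[-3,  -  3, - 1,3,4,5.09 ]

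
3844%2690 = 1154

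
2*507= 1014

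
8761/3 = 8761/3 = 2920.33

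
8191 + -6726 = 1465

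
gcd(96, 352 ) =32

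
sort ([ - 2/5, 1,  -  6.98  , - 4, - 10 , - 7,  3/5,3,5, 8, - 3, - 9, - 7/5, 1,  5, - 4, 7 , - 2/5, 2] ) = [ - 10 , - 9, - 7, - 6.98, - 4, - 4, - 3, - 7/5, - 2/5, - 2/5,3/5,1,  1, 2, 3, 5, 5,7, 8 ] 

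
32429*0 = 0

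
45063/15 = 15021/5 = 3004.20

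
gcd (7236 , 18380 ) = 4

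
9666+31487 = 41153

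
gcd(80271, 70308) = 81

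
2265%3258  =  2265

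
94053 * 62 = 5831286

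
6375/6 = 1062 + 1/2 = 1062.50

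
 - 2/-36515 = 2/36515 = 0.00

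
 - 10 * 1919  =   - 19190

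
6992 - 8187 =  - 1195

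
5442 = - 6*(-907) 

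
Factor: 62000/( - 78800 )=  - 5^1*31^1*197^( - 1) = - 155/197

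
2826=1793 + 1033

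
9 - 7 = 2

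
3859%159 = 43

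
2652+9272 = 11924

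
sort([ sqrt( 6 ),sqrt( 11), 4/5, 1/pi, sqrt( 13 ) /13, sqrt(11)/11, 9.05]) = [ sqrt(13 ) /13, sqrt( 11)/11 , 1/pi, 4/5,sqrt( 6 ) , sqrt(11), 9.05]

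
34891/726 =34891/726= 48.06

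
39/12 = 3 + 1/4 = 3.25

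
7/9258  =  7/9258= 0.00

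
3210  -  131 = 3079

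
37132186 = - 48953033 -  - 86085219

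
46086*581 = 26775966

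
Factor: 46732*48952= 2^5*7^1*29^1*211^1*1669^1=2287624864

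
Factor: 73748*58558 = 4318535384 = 2^3 * 19^1*23^1*67^1 *103^1 * 179^1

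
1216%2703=1216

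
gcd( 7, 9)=1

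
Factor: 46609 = 127^1*367^1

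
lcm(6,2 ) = 6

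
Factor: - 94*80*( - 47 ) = 2^5*5^1 * 47^2=353440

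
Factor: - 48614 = - 2^1 *109^1*223^1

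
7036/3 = 7036/3 = 2345.33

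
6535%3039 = 457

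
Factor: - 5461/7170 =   -  2^( - 1 )*3^( - 1 )*5^( - 1)*43^1*127^1 *239^(-1)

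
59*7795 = 459905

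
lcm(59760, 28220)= 1015920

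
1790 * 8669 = 15517510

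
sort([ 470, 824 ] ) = [470,  824 ] 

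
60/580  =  3/29 = 0.10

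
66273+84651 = 150924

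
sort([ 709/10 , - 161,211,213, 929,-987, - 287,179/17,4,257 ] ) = [  -  987, - 287, -161,4,179/17,709/10,211, 213,  257, 929] 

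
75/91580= 15/18316 = 0.00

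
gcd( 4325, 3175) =25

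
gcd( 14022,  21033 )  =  7011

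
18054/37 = 18054/37 = 487.95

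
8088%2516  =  540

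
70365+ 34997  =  105362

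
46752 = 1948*24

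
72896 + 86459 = 159355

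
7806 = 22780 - 14974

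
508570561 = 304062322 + 204508239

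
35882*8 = 287056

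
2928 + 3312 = 6240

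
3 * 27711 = 83133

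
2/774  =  1/387 = 0.00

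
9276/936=9+71/78= 9.91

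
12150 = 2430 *5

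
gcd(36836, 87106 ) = 2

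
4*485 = 1940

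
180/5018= 90/2509= 0.04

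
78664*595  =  46805080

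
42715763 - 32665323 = 10050440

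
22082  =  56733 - 34651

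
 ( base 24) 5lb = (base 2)110101000011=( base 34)2vt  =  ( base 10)3395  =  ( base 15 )1015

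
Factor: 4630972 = 2^2*479^1*2417^1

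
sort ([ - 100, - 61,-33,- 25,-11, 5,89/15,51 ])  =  [  -  100, - 61 ,-33,- 25,-11,5,89/15,51 ]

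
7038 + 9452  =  16490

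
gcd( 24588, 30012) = 12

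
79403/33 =2406  +  5/33 = 2406.15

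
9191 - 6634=2557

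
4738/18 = 263 + 2/9 = 263.22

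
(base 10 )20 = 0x14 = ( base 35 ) K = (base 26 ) K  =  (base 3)202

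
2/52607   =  2/52607 = 0.00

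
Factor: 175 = 5^2*7^1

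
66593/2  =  66593/2= 33296.50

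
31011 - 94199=-63188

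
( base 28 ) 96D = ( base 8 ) 16105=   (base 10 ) 7237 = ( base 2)1110001000101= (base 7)30046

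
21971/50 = 21971/50 = 439.42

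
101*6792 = 685992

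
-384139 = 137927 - 522066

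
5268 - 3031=2237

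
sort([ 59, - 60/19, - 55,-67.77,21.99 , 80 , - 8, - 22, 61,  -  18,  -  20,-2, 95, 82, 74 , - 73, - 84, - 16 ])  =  [ - 84, - 73, - 67.77, - 55, - 22, - 20, - 18,- 16, - 8,  -  60/19,-2, 21.99, 59 , 61,74,80, 82,95]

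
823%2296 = 823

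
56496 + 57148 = 113644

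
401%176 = 49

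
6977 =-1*( - 6977)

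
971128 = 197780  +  773348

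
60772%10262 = 9462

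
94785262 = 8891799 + 85893463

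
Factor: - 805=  - 5^1*7^1 * 23^1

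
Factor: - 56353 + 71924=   15571 = 23^1*677^1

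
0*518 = 0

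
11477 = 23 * 499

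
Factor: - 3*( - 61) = 183=3^1 * 61^1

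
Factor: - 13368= - 2^3*3^1*557^1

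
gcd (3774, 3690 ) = 6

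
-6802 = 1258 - 8060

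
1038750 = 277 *3750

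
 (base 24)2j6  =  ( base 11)1238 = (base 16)64e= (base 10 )1614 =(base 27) 25l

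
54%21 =12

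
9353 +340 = 9693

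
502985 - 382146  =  120839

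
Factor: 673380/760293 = 860/971 = 2^2*5^1*43^1*971^( - 1 ) 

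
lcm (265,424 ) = 2120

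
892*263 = 234596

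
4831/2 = 4831/2 = 2415.50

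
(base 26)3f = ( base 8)135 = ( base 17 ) 58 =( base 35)2N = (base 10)93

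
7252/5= 7252/5 = 1450.40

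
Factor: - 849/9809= -3^1*17^( - 1)*283^1*577^( - 1) 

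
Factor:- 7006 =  - 2^1*31^1*113^1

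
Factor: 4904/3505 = 2^3*5^ ( - 1) * 613^1* 701^ (-1)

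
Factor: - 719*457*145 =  - 47644535  =  - 5^1 * 29^1*457^1*719^1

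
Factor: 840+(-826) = 2^1*7^1 = 14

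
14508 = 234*62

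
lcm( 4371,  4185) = 196695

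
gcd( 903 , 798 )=21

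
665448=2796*238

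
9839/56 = 9839/56 =175.70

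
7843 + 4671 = 12514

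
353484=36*9819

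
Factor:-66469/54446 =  - 2^ (-1)*7^(-1 )*13^1*3889^( -1)*5113^1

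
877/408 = 2 + 61/408 = 2.15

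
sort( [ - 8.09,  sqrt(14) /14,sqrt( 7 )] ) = [  -  8.09, sqrt( 14) /14, sqrt(7 ) ]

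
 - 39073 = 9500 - 48573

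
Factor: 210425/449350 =443/946 = 2^(  -  1) * 11^(-1)*43^( - 1 )*443^1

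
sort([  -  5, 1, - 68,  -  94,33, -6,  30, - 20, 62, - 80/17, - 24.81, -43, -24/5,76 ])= [-94, - 68, - 43, - 24.81,  -  20,-6, - 5, - 24/5 , - 80/17, 1,  30,33, 62, 76]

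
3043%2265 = 778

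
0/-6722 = 0/1 = - 0.00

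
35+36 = 71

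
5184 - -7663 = 12847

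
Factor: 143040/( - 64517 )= - 960/433 = -2^6*3^1 * 5^1 * 433^(-1)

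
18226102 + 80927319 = 99153421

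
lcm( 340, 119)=2380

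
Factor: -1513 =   -  17^1*89^1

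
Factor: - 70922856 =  - 2^3*3^1*2955119^1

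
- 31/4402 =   -  1/142 = - 0.01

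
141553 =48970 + 92583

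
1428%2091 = 1428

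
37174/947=39+241/947  =  39.25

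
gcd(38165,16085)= 5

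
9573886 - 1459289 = 8114597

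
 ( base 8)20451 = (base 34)7bn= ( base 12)4ab5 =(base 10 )8489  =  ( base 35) 6WJ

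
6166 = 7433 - 1267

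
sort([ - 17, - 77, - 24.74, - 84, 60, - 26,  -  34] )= [ - 84, -77,- 34,  -  26,-24.74,-17, 60 ]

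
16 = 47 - 31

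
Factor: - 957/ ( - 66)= 2^( - 1)*29^1 = 29/2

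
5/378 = 5/378 = 0.01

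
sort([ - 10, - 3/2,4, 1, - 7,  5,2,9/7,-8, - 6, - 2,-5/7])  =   [-10,-8, - 7, - 6, -2, - 3/2,-5/7,1,  9/7, 2,  4,  5]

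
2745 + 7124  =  9869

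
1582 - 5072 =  - 3490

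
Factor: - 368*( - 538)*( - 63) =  - 2^5*3^2*7^1 * 23^1*269^1 = -12472992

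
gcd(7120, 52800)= 80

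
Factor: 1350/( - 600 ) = - 9/4 = - 2^ ( - 2) * 3^2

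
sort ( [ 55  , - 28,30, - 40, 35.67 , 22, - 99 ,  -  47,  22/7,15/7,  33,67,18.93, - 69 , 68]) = [ - 99,  -  69, - 47, - 40, - 28, 15/7,22/7,18.93,22,30,33,35.67, 55 , 67,68 ] 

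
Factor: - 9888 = - 2^5*3^1*103^1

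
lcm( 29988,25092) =1229508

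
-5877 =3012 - 8889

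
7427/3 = 7427/3 = 2475.67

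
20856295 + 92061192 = 112917487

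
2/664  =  1/332 = 0.00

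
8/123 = 8/123= 0.07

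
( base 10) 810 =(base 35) N5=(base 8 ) 1452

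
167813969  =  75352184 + 92461785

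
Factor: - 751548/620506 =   -  2^1*3^1*7^1*23^1*389^1*461^( - 1 )*673^( - 1 ) = - 375774/310253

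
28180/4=7045 = 7045.00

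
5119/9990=5119/9990 = 0.51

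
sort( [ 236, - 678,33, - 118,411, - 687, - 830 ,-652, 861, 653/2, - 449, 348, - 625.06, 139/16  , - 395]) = [ - 830, - 687,- 678, - 652,-625.06, - 449, - 395, - 118, 139/16,33,236, 653/2, 348,411, 861]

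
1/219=1/219 = 0.00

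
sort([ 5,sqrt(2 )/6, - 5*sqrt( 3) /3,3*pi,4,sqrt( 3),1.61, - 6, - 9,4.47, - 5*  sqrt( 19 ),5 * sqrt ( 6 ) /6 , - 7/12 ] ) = [ - 5*  sqrt( 19 ), - 9, - 6,- 5*sqrt( 3) /3,-7/12,sqrt( 2 ) /6 , 1.61,sqrt( 3),5 * sqrt( 6 )/6 , 4, 4.47,5,  3*pi]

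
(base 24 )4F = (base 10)111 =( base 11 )A1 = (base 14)7D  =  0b1101111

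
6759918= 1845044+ 4914874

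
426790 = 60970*7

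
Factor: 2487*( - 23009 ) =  - 57223383 = - 3^1*7^1*19^1* 173^1  *829^1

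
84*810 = 68040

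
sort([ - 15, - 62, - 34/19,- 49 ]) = [ - 62, -49, - 15, - 34/19 ] 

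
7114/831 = 8 + 466/831 = 8.56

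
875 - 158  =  717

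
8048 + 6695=14743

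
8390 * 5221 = 43804190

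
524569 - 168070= 356499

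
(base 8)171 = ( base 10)121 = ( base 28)49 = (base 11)100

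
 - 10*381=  - 3810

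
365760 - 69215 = 296545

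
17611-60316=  - 42705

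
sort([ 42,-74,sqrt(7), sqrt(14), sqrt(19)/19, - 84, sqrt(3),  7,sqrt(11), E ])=[ - 84,-74, sqrt( 19)/19, sqrt(3), sqrt( 7), E,sqrt(11), sqrt( 14), 7,42]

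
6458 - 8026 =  - 1568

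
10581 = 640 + 9941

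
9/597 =3/199 = 0.02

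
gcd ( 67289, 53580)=1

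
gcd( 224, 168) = 56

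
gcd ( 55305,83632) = 1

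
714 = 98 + 616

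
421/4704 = 421/4704 = 0.09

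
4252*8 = 34016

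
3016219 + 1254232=4270451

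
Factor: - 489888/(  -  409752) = 324/271 = 2^2*3^4*271^( - 1)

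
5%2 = 1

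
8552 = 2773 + 5779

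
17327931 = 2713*6387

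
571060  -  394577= 176483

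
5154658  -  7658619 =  - 2503961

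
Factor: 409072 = 2^4*37^1*691^1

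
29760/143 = 29760/143 = 208.11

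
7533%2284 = 681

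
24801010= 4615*5374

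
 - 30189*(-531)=16030359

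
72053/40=72053/40 = 1801.33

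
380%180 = 20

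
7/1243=7/1243 = 0.01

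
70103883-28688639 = 41415244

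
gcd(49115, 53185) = 55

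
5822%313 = 188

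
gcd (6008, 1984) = 8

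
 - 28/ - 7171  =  28/7171= 0.00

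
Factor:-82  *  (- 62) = 5084 =2^2*31^1*41^1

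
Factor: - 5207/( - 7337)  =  11^( - 1)*23^( - 1 ) * 29^( - 1)*41^1*127^1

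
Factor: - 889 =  - 7^1*127^1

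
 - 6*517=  - 3102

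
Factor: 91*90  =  8190 = 2^1 *3^2*5^1*7^1 * 13^1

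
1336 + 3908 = 5244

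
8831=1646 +7185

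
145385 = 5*29077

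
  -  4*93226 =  - 372904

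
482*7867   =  3791894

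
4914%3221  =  1693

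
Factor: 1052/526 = 2 =2^1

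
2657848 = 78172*34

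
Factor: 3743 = 19^1 * 197^1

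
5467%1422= 1201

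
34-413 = - 379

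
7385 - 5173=2212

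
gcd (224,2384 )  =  16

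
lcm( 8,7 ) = 56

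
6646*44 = 292424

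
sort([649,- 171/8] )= [-171/8, 649 ]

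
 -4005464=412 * ( - 9722)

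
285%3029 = 285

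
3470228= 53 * 65476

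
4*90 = 360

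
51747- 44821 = 6926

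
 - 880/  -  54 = 440/27 = 16.30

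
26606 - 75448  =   - 48842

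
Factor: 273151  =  29^1*9419^1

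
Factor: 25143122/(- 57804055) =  - 2^1*5^( - 1)*41^ (-1)*1607^1*7823^1 * 281971^ ( - 1 )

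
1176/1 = 1176 = 1176.00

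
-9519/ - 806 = 9519/806=11.81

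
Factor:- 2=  - 2^1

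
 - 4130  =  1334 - 5464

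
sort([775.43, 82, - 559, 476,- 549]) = [ - 559, - 549, 82, 476,775.43 ]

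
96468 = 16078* 6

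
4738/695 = 6 + 568/695 = 6.82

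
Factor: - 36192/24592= - 78/53 = - 2^1*3^1*13^1*53^( - 1)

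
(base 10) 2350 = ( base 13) 10ba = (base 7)6565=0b100100101110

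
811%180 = 91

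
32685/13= 2514 + 3/13 = 2514.23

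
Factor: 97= 97^1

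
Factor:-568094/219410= - 479/185 = - 5^( - 1 )*37^(- 1)*479^1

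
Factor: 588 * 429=2^2*3^2 * 7^2 * 11^1*13^1 = 252252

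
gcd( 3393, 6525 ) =261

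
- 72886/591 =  - 72886/591 = - 123.33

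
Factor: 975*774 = 2^1*3^3*  5^2*13^1*43^1 = 754650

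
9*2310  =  20790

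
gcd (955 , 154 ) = 1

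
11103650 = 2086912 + 9016738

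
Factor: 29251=29251^1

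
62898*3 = 188694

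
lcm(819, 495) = 45045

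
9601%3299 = 3003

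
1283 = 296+987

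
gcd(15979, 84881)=1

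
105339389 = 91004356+14335033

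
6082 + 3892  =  9974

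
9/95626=9/95626 = 0.00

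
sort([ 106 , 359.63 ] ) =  [ 106, 359.63]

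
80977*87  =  7044999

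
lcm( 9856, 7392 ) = 29568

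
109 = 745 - 636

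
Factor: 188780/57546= 94390/28773 = 2^1*3^( - 2 )*5^1*23^( - 1)*139^(  -  1) * 9439^1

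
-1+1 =0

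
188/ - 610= -94/305= -0.31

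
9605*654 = 6281670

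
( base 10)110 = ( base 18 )62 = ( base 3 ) 11002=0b1101110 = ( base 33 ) 3b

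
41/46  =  41/46 = 0.89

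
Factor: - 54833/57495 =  - 3^( - 1)*5^( - 1)*3833^( -1)*54833^1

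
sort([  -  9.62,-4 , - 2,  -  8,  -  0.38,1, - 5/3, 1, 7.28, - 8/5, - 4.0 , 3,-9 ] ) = [  -  9.62, -9, - 8, - 4,-4.0 , - 2, - 5/3, - 8/5, - 0.38, 1  ,  1, 3, 7.28]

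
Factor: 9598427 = 9598427^1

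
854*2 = 1708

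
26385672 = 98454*268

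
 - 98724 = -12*8227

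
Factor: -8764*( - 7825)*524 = 2^4*5^2*7^1*131^1*313^2= 35935029200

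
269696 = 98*2752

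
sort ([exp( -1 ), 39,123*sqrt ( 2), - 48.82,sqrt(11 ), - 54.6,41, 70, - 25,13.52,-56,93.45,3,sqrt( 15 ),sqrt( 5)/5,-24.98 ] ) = [  -  56, - 54.6, - 48.82, -25, -24.98, exp(-1 ), sqrt( 5)/5,3, sqrt( 11 ), sqrt ( 15) , 13.52,39,41,  70,93.45,123 * sqrt( 2)] 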